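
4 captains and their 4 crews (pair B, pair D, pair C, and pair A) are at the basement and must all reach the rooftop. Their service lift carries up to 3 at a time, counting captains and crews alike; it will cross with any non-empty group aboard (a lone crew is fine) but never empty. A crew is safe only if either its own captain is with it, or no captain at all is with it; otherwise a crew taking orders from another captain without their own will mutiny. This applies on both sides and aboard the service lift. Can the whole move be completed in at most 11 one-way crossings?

Yes — this plan uses 9 crossings (≤ 11):
1. captain B and crew B cross → the rooftop.
2. captain B crosses ← the basement.
3. captain B, captain D, and crew D cross → the rooftop.
4. captain B and crew B cross ← the basement.
5. captain A, captain B, and captain C cross → the rooftop.
6. crew D crosses ← the basement.
7. crew B and crew D cross → the rooftop.
8. crew B crosses ← the basement.
9. crew A, crew B, and crew C cross → the rooftop.

Yes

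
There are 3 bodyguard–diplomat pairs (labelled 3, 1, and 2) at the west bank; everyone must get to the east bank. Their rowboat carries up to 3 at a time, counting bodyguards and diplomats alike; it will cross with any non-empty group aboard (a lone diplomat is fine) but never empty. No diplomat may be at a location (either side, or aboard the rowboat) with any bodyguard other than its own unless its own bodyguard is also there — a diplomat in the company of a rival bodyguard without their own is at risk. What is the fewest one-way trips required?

5

Counting alone: each trip to the east bank takes at most 3 across and each return brings at least 1 back, so after t trips out (and t−1 returns) at most 3t − (t−1) of the 6 are across; that first reaches 6 at t = 3, so at least 5 crossings are needed.
The plan below uses exactly 5 crossings, so it is optimal:
1. bodyguard 3 and diplomat 3 cross → the east bank.
2. bodyguard 3 crosses ← the west bank.
3. bodyguard 1, bodyguard 2, and bodyguard 3 cross → the east bank.
4. diplomat 3 crosses ← the west bank.
5. diplomat 1, diplomat 2, and diplomat 3 cross → the east bank.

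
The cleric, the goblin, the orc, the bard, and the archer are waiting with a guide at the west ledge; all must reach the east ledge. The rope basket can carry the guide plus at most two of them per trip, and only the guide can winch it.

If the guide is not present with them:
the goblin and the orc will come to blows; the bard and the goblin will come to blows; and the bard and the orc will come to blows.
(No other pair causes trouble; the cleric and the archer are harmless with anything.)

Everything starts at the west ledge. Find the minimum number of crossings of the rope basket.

7

Counting alone: the guide can take at most 2 across per trip to the east ledge, so moving all 5 needs at least 3 loaded trips out, with a return between consecutive ones — at least 5 crossings.
The safety rule pushes this higher. Following every safe sequence of crossings, the most of the 5 that can be at the east ledge as the rope basket arrives there on crossing 5 is 4 — never all 5.
So no plan with fewer than 7 crossings exists, and this one achieves 7:
1. Guide goes to the east ledge with the goblin and the orc.
2. Guide goes back to the west ledge with the goblin.
3. Guide goes to the east ledge with the cleric and the goblin.
4. Guide goes back to the west ledge with the goblin.
5. Guide goes to the east ledge with the archer and the goblin.
6. Guide goes back to the west ledge with the goblin.
7. Guide goes to the east ledge with the bard and the goblin.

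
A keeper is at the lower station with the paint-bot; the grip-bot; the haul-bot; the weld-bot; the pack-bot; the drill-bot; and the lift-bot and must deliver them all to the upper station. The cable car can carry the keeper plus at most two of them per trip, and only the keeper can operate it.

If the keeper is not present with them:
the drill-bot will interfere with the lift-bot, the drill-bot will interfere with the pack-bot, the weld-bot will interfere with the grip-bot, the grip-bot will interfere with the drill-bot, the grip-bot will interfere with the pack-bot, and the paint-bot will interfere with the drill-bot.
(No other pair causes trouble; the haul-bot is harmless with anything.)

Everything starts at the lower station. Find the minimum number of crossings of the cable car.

11

Counting alone: the keeper can take at most 2 across per trip to the upper station, so moving all 7 needs at least 4 loaded trips out, with a return between consecutive ones — at least 7 crossings.
The safety rule pushes this higher. Following every safe sequence of crossings, the most of the 7 that can be at the upper station as the cable car arrives there on crossings 7, 9 is 5, 6 respectively — never all 7.
So no plan with fewer than 11 crossings exists, and this one achieves 11:
1. Keeper goes to the upper station with the drill-bot and the grip-bot.  [the lower station: the haul-bot, the lift-bot, the pack-bot, the paint-bot, the weld-bot | the upper station: the drill-bot, the grip-bot]
2. Keeper goes back to the lower station with the grip-bot.  [the lower station: the grip-bot, the haul-bot, the lift-bot, the pack-bot, the paint-bot, the weld-bot | the upper station: the drill-bot]
3. Keeper goes to the upper station with the grip-bot and the paint-bot.  [the lower station: the haul-bot, the lift-bot, the pack-bot, the weld-bot | the upper station: the drill-bot, the grip-bot, the paint-bot]
4. Keeper goes back to the lower station with the drill-bot.  [the lower station: the drill-bot, the haul-bot, the lift-bot, the pack-bot, the weld-bot | the upper station: the grip-bot, the paint-bot]
5. Keeper goes to the upper station with the drill-bot and the haul-bot.  [the lower station: the lift-bot, the pack-bot, the weld-bot | the upper station: the drill-bot, the grip-bot, the haul-bot, the paint-bot]
6. Keeper goes back to the lower station with the drill-bot.  [the lower station: the drill-bot, the lift-bot, the pack-bot, the weld-bot | the upper station: the grip-bot, the haul-bot, the paint-bot]
7. Keeper goes to the upper station with the lift-bot and the pack-bot.  [the lower station: the drill-bot, the weld-bot | the upper station: the grip-bot, the haul-bot, the lift-bot, the pack-bot, the paint-bot]
8. Keeper goes back to the lower station with the grip-bot.  [the lower station: the drill-bot, the grip-bot, the weld-bot | the upper station: the haul-bot, the lift-bot, the pack-bot, the paint-bot]
9. Keeper goes to the upper station with the grip-bot and the weld-bot.  [the lower station: the drill-bot | the upper station: the grip-bot, the haul-bot, the lift-bot, the pack-bot, the paint-bot, the weld-bot]
10. Keeper goes back to the lower station with the grip-bot.  [the lower station: the drill-bot, the grip-bot | the upper station: the haul-bot, the lift-bot, the pack-bot, the paint-bot, the weld-bot]
11. Keeper goes to the upper station with the drill-bot and the grip-bot.  [the lower station: — | the upper station: the drill-bot, the grip-bot, the haul-bot, the lift-bot, the pack-bot, the paint-bot, the weld-bot]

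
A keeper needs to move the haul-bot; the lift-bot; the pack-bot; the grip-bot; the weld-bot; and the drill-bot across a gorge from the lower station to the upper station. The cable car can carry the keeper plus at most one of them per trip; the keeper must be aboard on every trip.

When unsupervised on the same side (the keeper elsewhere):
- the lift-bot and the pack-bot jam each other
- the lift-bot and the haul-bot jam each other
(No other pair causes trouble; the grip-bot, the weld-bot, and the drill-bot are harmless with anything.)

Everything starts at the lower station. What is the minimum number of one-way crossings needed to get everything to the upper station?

Counting alone: the keeper can take at most 1 across per trip to the upper station, so moving all 6 needs at least 6 loaded trips out, with a return between consecutive ones — at least 11 crossings.
The safety rule pushes this higher. Following every safe sequence of crossings, the most of the 6 that can be at the upper station as the cable car arrives there on crossing 11 is 5 — never all 6.
So no plan with fewer than 13 crossings exists, and this one achieves 13:
1. Keeper goes to the upper station with the lift-bot.  [the lower station: the drill-bot, the grip-bot, the haul-bot, the pack-bot, the weld-bot | the upper station: the lift-bot]
2. Keeper goes back to the lower station alone.  [the lower station: the drill-bot, the grip-bot, the haul-bot, the pack-bot, the weld-bot | the upper station: the lift-bot]
3. Keeper goes to the upper station with the haul-bot.  [the lower station: the drill-bot, the grip-bot, the pack-bot, the weld-bot | the upper station: the haul-bot, the lift-bot]
4. Keeper goes back to the lower station with the lift-bot.  [the lower station: the drill-bot, the grip-bot, the lift-bot, the pack-bot, the weld-bot | the upper station: the haul-bot]
5. Keeper goes to the upper station with the pack-bot.  [the lower station: the drill-bot, the grip-bot, the lift-bot, the weld-bot | the upper station: the haul-bot, the pack-bot]
6. Keeper goes back to the lower station alone.  [the lower station: the drill-bot, the grip-bot, the lift-bot, the weld-bot | the upper station: the haul-bot, the pack-bot]
7. Keeper goes to the upper station with the grip-bot.  [the lower station: the drill-bot, the lift-bot, the weld-bot | the upper station: the grip-bot, the haul-bot, the pack-bot]
8. Keeper goes back to the lower station alone.  [the lower station: the drill-bot, the lift-bot, the weld-bot | the upper station: the grip-bot, the haul-bot, the pack-bot]
9. Keeper goes to the upper station with the weld-bot.  [the lower station: the drill-bot, the lift-bot | the upper station: the grip-bot, the haul-bot, the pack-bot, the weld-bot]
10. Keeper goes back to the lower station alone.  [the lower station: the drill-bot, the lift-bot | the upper station: the grip-bot, the haul-bot, the pack-bot, the weld-bot]
11. Keeper goes to the upper station with the drill-bot.  [the lower station: the lift-bot | the upper station: the drill-bot, the grip-bot, the haul-bot, the pack-bot, the weld-bot]
12. Keeper goes back to the lower station alone.  [the lower station: the lift-bot | the upper station: the drill-bot, the grip-bot, the haul-bot, the pack-bot, the weld-bot]
13. Keeper goes to the upper station with the lift-bot.  [the lower station: — | the upper station: the drill-bot, the grip-bot, the haul-bot, the lift-bot, the pack-bot, the weld-bot]

13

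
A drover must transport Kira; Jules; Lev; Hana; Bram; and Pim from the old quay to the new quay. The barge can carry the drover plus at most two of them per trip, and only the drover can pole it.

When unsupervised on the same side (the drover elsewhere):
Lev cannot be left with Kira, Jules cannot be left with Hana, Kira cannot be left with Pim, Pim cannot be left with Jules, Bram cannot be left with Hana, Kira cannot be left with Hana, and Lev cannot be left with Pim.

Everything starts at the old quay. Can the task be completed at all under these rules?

No

Whatever the first load, the items left behind include a forbidden pair without the drover. No opening move is safe, so no plan exists.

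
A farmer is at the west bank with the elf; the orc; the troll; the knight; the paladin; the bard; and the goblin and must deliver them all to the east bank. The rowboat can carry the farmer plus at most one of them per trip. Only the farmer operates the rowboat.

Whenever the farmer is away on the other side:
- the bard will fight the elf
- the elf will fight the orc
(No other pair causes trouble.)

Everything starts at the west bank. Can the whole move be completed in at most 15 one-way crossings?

Yes — this plan uses 15 crossings (≤ 15):
1. Farmer goes to the east bank with the elf.
2. Farmer goes back to the west bank alone.
3. Farmer goes to the east bank with the orc.
4. Farmer goes back to the west bank with the elf.
5. Farmer goes to the east bank with the bard.
6. Farmer goes back to the west bank alone.
7. Farmer goes to the east bank with the troll.
8. Farmer goes back to the west bank alone.
9. Farmer goes to the east bank with the knight.
10. Farmer goes back to the west bank alone.
11. Farmer goes to the east bank with the paladin.
12. Farmer goes back to the west bank alone.
13. Farmer goes to the east bank with the goblin.
14. Farmer goes back to the west bank alone.
15. Farmer goes to the east bank with the elf.

Yes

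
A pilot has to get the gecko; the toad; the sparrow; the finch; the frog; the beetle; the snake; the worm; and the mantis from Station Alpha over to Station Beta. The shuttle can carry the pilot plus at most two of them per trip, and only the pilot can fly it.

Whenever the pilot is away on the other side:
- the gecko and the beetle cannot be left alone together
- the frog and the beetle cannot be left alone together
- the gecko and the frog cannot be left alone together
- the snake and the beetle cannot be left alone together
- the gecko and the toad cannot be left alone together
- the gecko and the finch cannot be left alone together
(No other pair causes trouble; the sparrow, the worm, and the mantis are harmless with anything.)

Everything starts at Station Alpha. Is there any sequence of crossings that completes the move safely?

Yes

1. Pilot goes to Station Beta with the beetle and the gecko.
2. Pilot goes back to Station Alpha with the gecko.
3. Pilot goes to Station Beta with the gecko and the toad.
4. Pilot goes back to Station Alpha with the gecko.
5. Pilot goes to Station Beta with the gecko and the sparrow.
6. Pilot goes back to Station Alpha with the gecko.
7. Pilot goes to Station Beta with the finch and the gecko.
8. Pilot goes back to Station Alpha with the gecko.
9. Pilot goes to Station Beta with the gecko and the worm.
10. Pilot goes back to Station Alpha with the gecko.
11. Pilot goes to Station Beta with the gecko and the mantis.
12. Pilot goes back to Station Alpha with the gecko.
13. Pilot goes to Station Beta with the frog and the snake.
14. Pilot goes back to Station Alpha with the beetle.
15. Pilot goes to Station Beta with the beetle and the gecko.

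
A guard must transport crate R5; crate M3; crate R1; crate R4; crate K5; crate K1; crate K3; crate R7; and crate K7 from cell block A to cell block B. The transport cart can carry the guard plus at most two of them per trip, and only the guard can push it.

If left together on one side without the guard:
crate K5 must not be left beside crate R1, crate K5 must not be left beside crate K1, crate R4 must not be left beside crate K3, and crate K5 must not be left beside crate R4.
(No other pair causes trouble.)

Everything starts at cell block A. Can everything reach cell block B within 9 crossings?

Yes — this plan uses 9 crossings (≤ 9):
1. Guard goes to cell block B with crate K5 and crate R4.
2. Guard goes back to cell block A with crate K5.
3. Guard goes to cell block B with crate K1 and crate R1.
4. Guard goes back to cell block A alone.
5. Guard goes to cell block B with crate M3 and crate R5.
6. Guard goes back to cell block A alone.
7. Guard goes to cell block B with crate K7 and crate R7.
8. Guard goes back to cell block A alone.
9. Guard goes to cell block B with crate K3 and crate K5.

Yes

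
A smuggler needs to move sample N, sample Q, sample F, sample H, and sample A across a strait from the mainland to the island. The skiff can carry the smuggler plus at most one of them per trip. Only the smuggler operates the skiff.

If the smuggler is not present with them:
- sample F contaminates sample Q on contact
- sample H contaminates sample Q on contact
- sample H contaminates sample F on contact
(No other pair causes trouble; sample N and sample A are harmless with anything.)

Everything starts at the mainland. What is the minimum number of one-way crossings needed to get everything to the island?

impossible

Whatever the first load, the items left behind include a forbidden pair without the smuggler. No opening move is safe, so no plan exists.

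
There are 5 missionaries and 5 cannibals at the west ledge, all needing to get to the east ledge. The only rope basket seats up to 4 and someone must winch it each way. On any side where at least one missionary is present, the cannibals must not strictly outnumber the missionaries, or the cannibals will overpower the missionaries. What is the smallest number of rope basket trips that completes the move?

Counting alone: each trip to the east ledge takes at most 4 across and each return brings at least 1 back, so after t trips out (and t−1 returns) at most 4t − (t−1) of the 10 are across; that first reaches 10 at t = 3, so at least 5 crossings are needed.
The safety rule pushes this higher. Following every safe sequence of crossings, the most of the 10 that can be at the east ledge as the rope basket arrives there on crossing 5 is 9 — never all 10.
So no plan with fewer than 7 crossings exists, and this one achieves 7:
1. 2 cannibals → the east ledge.  (the west ledge: 5M 3C; the east ledge: 0M 2C)
2. 1 cannibal ← the west ledge.  (the west ledge: 5M 4C; the east ledge: 0M 1C)
3. 4 cannibals → the east ledge.  (the west ledge: 5M 0C; the east ledge: 0M 5C)
4. 1 cannibal ← the west ledge.  (the west ledge: 5M 1C; the east ledge: 0M 4C)
5. 4 missionaries → the east ledge.  (the west ledge: 1M 1C; the east ledge: 4M 4C)
6. 1 missionary and 1 cannibal ← the west ledge.  (the west ledge: 2M 2C; the east ledge: 3M 3C)
7. 2 missionaries and 2 cannibals → the east ledge.  (the west ledge: 0M 0C; the east ledge: 5M 5C)

7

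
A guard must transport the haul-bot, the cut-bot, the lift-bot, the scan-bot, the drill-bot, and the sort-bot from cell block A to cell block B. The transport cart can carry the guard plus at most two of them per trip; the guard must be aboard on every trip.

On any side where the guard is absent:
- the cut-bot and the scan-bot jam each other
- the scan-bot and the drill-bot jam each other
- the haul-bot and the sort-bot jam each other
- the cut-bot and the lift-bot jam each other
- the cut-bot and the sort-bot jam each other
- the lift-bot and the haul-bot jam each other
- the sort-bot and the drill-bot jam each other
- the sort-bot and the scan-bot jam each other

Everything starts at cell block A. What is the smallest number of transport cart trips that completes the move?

impossible

Whatever the first load, the items left behind include a forbidden pair without the guard. No opening move is safe, so no plan exists.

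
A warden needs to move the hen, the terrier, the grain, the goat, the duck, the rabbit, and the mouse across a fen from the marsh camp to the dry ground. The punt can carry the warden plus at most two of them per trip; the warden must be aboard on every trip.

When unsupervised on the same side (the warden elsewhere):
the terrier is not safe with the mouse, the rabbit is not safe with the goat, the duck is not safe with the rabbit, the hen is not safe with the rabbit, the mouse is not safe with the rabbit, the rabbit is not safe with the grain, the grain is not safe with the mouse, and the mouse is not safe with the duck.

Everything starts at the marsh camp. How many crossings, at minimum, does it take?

Counting alone: the warden can take at most 2 across per trip to the dry ground, so moving all 7 needs at least 4 loaded trips out, with a return between consecutive ones — at least 7 crossings.
The safety rule pushes this higher. Following every safe sequence of crossings, the most of the 7 that can be at the dry ground as the punt arrives there on crossings 7, 9 is 5, 6 respectively — never all 7.
So no plan with fewer than 11 crossings exists, and this one achieves 11:
1. Warden goes to the dry ground with the mouse and the rabbit.
2. Warden goes back to the marsh camp with the rabbit.
3. Warden goes to the dry ground with the hen and the rabbit.
4. Warden goes back to the marsh camp with the rabbit.
5. Warden goes to the dry ground with the goat and the rabbit.
6. Warden goes back to the marsh camp with the rabbit.
7. Warden goes to the dry ground with the duck and the grain.
8. Warden goes back to the marsh camp with the mouse.
9. Warden goes to the dry ground with the rabbit and the terrier.
10. Warden goes back to the marsh camp with the rabbit.
11. Warden goes to the dry ground with the mouse and the rabbit.

11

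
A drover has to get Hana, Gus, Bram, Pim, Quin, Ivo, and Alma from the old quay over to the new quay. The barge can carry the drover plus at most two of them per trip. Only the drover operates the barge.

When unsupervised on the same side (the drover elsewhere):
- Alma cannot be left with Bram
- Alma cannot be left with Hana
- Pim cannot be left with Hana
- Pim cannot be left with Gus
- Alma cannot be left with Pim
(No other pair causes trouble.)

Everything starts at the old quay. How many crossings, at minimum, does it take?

11

Counting alone: the drover can take at most 2 across per trip to the new quay, so moving all 7 needs at least 4 loaded trips out, with a return between consecutive ones — at least 7 crossings.
The safety rule pushes this higher. Following every safe sequence of crossings, the most of the 7 that can be at the new quay as the barge arrives there on crossings 7, 9 is 5, 6 respectively — never all 7.
So no plan with fewer than 11 crossings exists, and this one achieves 11:
1. Drover goes to the new quay with Alma and Pim.
2. Drover goes back to the old quay with Pim.
3. Drover goes to the new quay with Gus and Hana.
4. Drover goes back to the old quay with Hana.
5. Drover goes to the new quay with Bram and Hana.
6. Drover goes back to the old quay with Alma.
7. Drover goes to the new quay with Pim and Quin.
8. Drover goes back to the old quay with Pim.
9. Drover goes to the new quay with Ivo and Pim.
10. Drover goes back to the old quay with Pim.
11. Drover goes to the new quay with Alma and Pim.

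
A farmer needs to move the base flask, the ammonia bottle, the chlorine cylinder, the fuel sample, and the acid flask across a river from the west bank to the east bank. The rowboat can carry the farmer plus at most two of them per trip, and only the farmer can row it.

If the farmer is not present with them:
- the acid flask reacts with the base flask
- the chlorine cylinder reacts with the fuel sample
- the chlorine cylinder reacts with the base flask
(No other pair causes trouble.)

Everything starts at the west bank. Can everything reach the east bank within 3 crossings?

No

Counting alone: the farmer can take at most 2 across per trip to the east bank, so moving all 5 needs at least 3 loaded trips out, with a return between consecutive ones — at least 5 crossings.
Since 3 < 5, 3 crossings cannot be enough. (The shortest complete plan in fact takes 5:)
1. Farmer goes to the east bank with the base flask and the chlorine cylinder.  [the west bank: the acid flask, the ammonia bottle, the fuel sample | the east bank: the base flask, the chlorine cylinder]
2. Farmer goes back to the west bank with the base flask.  [the west bank: the acid flask, the ammonia bottle, the base flask, the fuel sample | the east bank: the chlorine cylinder]
3. Farmer goes to the east bank with the acid flask and the ammonia bottle.  [the west bank: the base flask, the fuel sample | the east bank: the acid flask, the ammonia bottle, the chlorine cylinder]
4. Farmer goes back to the west bank alone.  [the west bank: the base flask, the fuel sample | the east bank: the acid flask, the ammonia bottle, the chlorine cylinder]
5. Farmer goes to the east bank with the base flask and the fuel sample.  [the west bank: — | the east bank: the acid flask, the ammonia bottle, the base flask, the chlorine cylinder, the fuel sample]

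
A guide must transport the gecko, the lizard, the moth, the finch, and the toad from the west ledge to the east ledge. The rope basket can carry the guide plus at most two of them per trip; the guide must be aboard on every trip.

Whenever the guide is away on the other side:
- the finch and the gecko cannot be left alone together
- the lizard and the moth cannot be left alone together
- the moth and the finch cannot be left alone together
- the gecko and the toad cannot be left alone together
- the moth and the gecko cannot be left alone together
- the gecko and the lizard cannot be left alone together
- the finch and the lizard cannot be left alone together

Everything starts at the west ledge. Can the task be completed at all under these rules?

Whatever the first load, the items left behind include a forbidden pair without the guide. No opening move is safe, so no plan exists.

No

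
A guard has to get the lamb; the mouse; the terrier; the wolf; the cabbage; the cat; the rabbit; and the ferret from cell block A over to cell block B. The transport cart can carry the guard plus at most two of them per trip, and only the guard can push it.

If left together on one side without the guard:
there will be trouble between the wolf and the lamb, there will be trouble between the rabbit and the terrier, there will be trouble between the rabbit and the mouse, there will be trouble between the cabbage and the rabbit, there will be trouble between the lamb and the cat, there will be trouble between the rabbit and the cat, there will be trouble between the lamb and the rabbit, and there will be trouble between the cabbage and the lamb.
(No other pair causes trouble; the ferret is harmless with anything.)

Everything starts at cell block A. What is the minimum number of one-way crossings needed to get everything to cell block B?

Counting alone: the guard can take at most 2 across per trip to cell block B, so moving all 8 needs at least 4 loaded trips out, with a return between consecutive ones — at least 7 crossings.
The safety rule pushes this higher. Following every safe sequence of crossings, the most of the 8 that can be at cell block B as the transport cart arrives there on crossings 7, 9, 11 is 5, 6, 7 respectively — never all 8.
So no plan with fewer than 13 crossings exists, and this one achieves 13:
1. Guard goes to cell block B with the lamb and the rabbit.  [cell block A: the cabbage, the cat, the ferret, the mouse, the terrier, the wolf | cell block B: the lamb, the rabbit]
2. Guard goes back to cell block A with the lamb.  [cell block A: the cabbage, the cat, the ferret, the lamb, the mouse, the terrier, the wolf | cell block B: the rabbit]
3. Guard goes to cell block B with the lamb and the mouse.  [cell block A: the cabbage, the cat, the ferret, the terrier, the wolf | cell block B: the lamb, the mouse, the rabbit]
4. Guard goes back to cell block A with the rabbit.  [cell block A: the cabbage, the cat, the ferret, the rabbit, the terrier, the wolf | cell block B: the lamb, the mouse]
5. Guard goes to cell block B with the rabbit and the terrier.  [cell block A: the cabbage, the cat, the ferret, the wolf | cell block B: the lamb, the mouse, the rabbit, the terrier]
6. Guard goes back to cell block A with the rabbit.  [cell block A: the cabbage, the cat, the ferret, the rabbit, the wolf | cell block B: the lamb, the mouse, the terrier]
7. Guard goes to cell block B with the cabbage and the cat.  [cell block A: the ferret, the rabbit, the wolf | cell block B: the cabbage, the cat, the lamb, the mouse, the terrier]
8. Guard goes back to cell block A with the lamb.  [cell block A: the ferret, the lamb, the rabbit, the wolf | cell block B: the cabbage, the cat, the mouse, the terrier]
9. Guard goes to cell block B with the lamb and the wolf.  [cell block A: the ferret, the rabbit | cell block B: the cabbage, the cat, the lamb, the mouse, the terrier, the wolf]
10. Guard goes back to cell block A with the lamb.  [cell block A: the ferret, the lamb, the rabbit | cell block B: the cabbage, the cat, the mouse, the terrier, the wolf]
11. Guard goes to cell block B with the ferret and the lamb.  [cell block A: the rabbit | cell block B: the cabbage, the cat, the ferret, the lamb, the mouse, the terrier, the wolf]
12. Guard goes back to cell block A with the lamb.  [cell block A: the lamb, the rabbit | cell block B: the cabbage, the cat, the ferret, the mouse, the terrier, the wolf]
13. Guard goes to cell block B with the lamb and the rabbit.  [cell block A: — | cell block B: the cabbage, the cat, the ferret, the lamb, the mouse, the rabbit, the terrier, the wolf]

13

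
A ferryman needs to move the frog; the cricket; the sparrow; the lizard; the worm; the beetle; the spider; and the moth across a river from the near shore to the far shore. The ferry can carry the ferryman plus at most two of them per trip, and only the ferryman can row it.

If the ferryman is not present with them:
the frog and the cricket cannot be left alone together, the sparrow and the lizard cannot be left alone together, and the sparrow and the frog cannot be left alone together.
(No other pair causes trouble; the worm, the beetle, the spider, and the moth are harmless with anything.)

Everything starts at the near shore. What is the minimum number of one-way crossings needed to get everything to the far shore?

7

Counting alone: the ferryman can take at most 2 across per trip to the far shore, so moving all 8 needs at least 4 loaded trips out, with a return between consecutive ones — at least 7 crossings.
The plan below uses exactly 7 crossings, so it is optimal:
1. Ferryman goes to the far shore with the frog and the lizard.  [the near shore: the beetle, the cricket, the moth, the sparrow, the spider, the worm | the far shore: the frog, the lizard]
2. Ferryman goes back to the near shore alone.  [the near shore: the beetle, the cricket, the moth, the sparrow, the spider, the worm | the far shore: the frog, the lizard]
3. Ferryman goes to the far shore with the beetle and the worm.  [the near shore: the cricket, the moth, the sparrow, the spider | the far shore: the beetle, the frog, the lizard, the worm]
4. Ferryman goes back to the near shore alone.  [the near shore: the cricket, the moth, the sparrow, the spider | the far shore: the beetle, the frog, the lizard, the worm]
5. Ferryman goes to the far shore with the moth and the spider.  [the near shore: the cricket, the sparrow | the far shore: the beetle, the frog, the lizard, the moth, the spider, the worm]
6. Ferryman goes back to the near shore alone.  [the near shore: the cricket, the sparrow | the far shore: the beetle, the frog, the lizard, the moth, the spider, the worm]
7. Ferryman goes to the far shore with the cricket and the sparrow.  [the near shore: — | the far shore: the beetle, the cricket, the frog, the lizard, the moth, the sparrow, the spider, the worm]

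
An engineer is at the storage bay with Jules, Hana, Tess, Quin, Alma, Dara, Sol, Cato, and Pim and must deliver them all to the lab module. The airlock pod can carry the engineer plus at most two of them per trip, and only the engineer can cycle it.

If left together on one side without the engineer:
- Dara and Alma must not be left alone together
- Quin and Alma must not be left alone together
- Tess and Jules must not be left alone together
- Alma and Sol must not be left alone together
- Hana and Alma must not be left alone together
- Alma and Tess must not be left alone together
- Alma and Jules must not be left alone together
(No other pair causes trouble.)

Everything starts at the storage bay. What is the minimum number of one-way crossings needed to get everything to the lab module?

Counting alone: the engineer can take at most 2 across per trip to the lab module, so moving all 9 needs at least 5 loaded trips out, with a return between consecutive ones — at least 9 crossings.
The safety rule pushes this higher. Following every safe sequence of crossings, the most of the 9 that can be at the lab module as the airlock pod arrives there on crossings 9, 11, 13 is 6, 7, 8 respectively — never all 9.
So no plan with fewer than 15 crossings exists, and this one achieves 15:
1. Engineer goes to the lab module with Alma and Jules.  [the storage bay: Cato, Dara, Hana, Pim, Quin, Sol, Tess | the lab module: Alma, Jules]
2. Engineer goes back to the storage bay with Jules.  [the storage bay: Cato, Dara, Hana, Jules, Pim, Quin, Sol, Tess | the lab module: Alma]
3. Engineer goes to the lab module with Hana and Jules.  [the storage bay: Cato, Dara, Pim, Quin, Sol, Tess | the lab module: Alma, Hana, Jules]
4. Engineer goes back to the storage bay with Alma.  [the storage bay: Alma, Cato, Dara, Pim, Quin, Sol, Tess | the lab module: Hana, Jules]
5. Engineer goes to the lab module with Alma and Quin.  [the storage bay: Cato, Dara, Pim, Sol, Tess | the lab module: Alma, Hana, Jules, Quin]
6. Engineer goes back to the storage bay with Alma.  [the storage bay: Alma, Cato, Dara, Pim, Sol, Tess | the lab module: Hana, Jules, Quin]
7. Engineer goes to the lab module with Alma and Dara.  [the storage bay: Cato, Pim, Sol, Tess | the lab module: Alma, Dara, Hana, Jules, Quin]
8. Engineer goes back to the storage bay with Alma.  [the storage bay: Alma, Cato, Pim, Sol, Tess | the lab module: Dara, Hana, Jules, Quin]
9. Engineer goes to the lab module with Sol and Tess.  [the storage bay: Alma, Cato, Pim | the lab module: Dara, Hana, Jules, Quin, Sol, Tess]
10. Engineer goes back to the storage bay with Jules.  [the storage bay: Alma, Cato, Jules, Pim | the lab module: Dara, Hana, Quin, Sol, Tess]
11. Engineer goes to the lab module with Cato and Jules.  [the storage bay: Alma, Pim | the lab module: Cato, Dara, Hana, Jules, Quin, Sol, Tess]
12. Engineer goes back to the storage bay with Jules.  [the storage bay: Alma, Jules, Pim | the lab module: Cato, Dara, Hana, Quin, Sol, Tess]
13. Engineer goes to the lab module with Jules and Pim.  [the storage bay: Alma | the lab module: Cato, Dara, Hana, Jules, Pim, Quin, Sol, Tess]
14. Engineer goes back to the storage bay with Jules.  [the storage bay: Alma, Jules | the lab module: Cato, Dara, Hana, Pim, Quin, Sol, Tess]
15. Engineer goes to the lab module with Alma and Jules.  [the storage bay: — | the lab module: Alma, Cato, Dara, Hana, Jules, Pim, Quin, Sol, Tess]

15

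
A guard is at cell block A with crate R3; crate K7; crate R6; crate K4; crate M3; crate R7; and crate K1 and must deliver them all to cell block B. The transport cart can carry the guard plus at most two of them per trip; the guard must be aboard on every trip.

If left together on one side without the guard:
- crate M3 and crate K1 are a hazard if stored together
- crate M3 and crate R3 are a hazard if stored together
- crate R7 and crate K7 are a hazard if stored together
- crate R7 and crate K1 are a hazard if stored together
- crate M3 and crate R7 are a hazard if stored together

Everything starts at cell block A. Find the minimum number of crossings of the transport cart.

11

Counting alone: the guard can take at most 2 across per trip to cell block B, so moving all 7 needs at least 4 loaded trips out, with a return between consecutive ones — at least 7 crossings.
The safety rule pushes this higher. Following every safe sequence of crossings, the most of the 7 that can be at cell block B as the transport cart arrives there on crossings 7, 9 is 5, 6 respectively — never all 7.
So no plan with fewer than 11 crossings exists, and this one achieves 11:
1. Guard goes to cell block B with crate M3 and crate R7.
2. Guard goes back to cell block A with crate M3.
3. Guard goes to cell block B with crate M3 and crate R3.
4. Guard goes back to cell block A with crate M3.
5. Guard goes to cell block B with crate K1 and crate K7.
6. Guard goes back to cell block A with crate R7.
7. Guard goes to cell block B with crate M3 and crate R6.
8. Guard goes back to cell block A with crate M3.
9. Guard goes to cell block B with crate K4 and crate M3.
10. Guard goes back to cell block A with crate M3.
11. Guard goes to cell block B with crate M3 and crate R7.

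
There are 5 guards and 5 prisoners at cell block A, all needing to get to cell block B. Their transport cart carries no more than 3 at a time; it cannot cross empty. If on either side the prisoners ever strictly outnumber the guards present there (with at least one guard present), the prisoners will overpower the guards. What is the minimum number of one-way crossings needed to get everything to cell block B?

Counting alone: each trip to cell block B takes at most 3 across and each return brings at least 1 back, so after t trips out (and t−1 returns) at most 3t − (t−1) of the 10 are across; that first reaches 10 at t = 5, so at least 9 crossings are needed.
The safety rule pushes this higher. Following every safe sequence of crossings, the most of the 10 that can be at cell block B as the transport cart arrives there on crossing 9 is 9 — never all 10.
So no plan with fewer than 11 crossings exists, and this one achieves 11:
1. 2 prisoners → cell block B.  (cell block A: 5G 3P; cell block B: 0G 2P)
2. 1 prisoner ← cell block A.  (cell block A: 5G 4P; cell block B: 0G 1P)
3. 3 prisoners → cell block B.  (cell block A: 5G 1P; cell block B: 0G 4P)
4. 1 prisoner ← cell block A.  (cell block A: 5G 2P; cell block B: 0G 3P)
5. 3 guards → cell block B.  (cell block A: 2G 2P; cell block B: 3G 3P)
6. 1 guard and 1 prisoner ← cell block A.  (cell block A: 3G 3P; cell block B: 2G 2P)
7. 3 guards → cell block B.  (cell block A: 0G 3P; cell block B: 5G 2P)
8. 1 prisoner ← cell block A.  (cell block A: 0G 4P; cell block B: 5G 1P)
9. 2 prisoners → cell block B.  (cell block A: 0G 2P; cell block B: 5G 3P)
10. 1 prisoner ← cell block A.  (cell block A: 0G 3P; cell block B: 5G 2P)
11. 3 prisoners → cell block B.  (cell block A: 0G 0P; cell block B: 5G 5P)

11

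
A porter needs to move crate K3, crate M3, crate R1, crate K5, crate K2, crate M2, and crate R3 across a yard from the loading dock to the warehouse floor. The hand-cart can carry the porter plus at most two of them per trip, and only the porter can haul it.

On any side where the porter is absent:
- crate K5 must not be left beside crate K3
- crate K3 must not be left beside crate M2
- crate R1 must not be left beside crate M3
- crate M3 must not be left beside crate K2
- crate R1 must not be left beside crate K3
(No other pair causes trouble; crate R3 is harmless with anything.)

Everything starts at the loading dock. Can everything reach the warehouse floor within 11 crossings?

Yes — this plan uses 9 crossings (≤ 11):
1. Porter goes to the warehouse floor with crate K3 and crate M3.  [the loading dock: crate K2, crate K5, crate M2, crate R1, crate R3 | the warehouse floor: crate K3, crate M3]
2. Porter goes back to the loading dock alone.  [the loading dock: crate K2, crate K5, crate M2, crate R1, crate R3 | the warehouse floor: crate K3, crate M3]
3. Porter goes to the warehouse floor with crate K5.  [the loading dock: crate K2, crate M2, crate R1, crate R3 | the warehouse floor: crate K3, crate K5, crate M3]
4. Porter goes back to the loading dock with crate K3.  [the loading dock: crate K2, crate K3, crate M2, crate R1, crate R3 | the warehouse floor: crate K5, crate M3]
5. Porter goes to the warehouse floor with crate M2 and crate R1.  [the loading dock: crate K2, crate K3, crate R3 | the warehouse floor: crate K5, crate M2, crate M3, crate R1]
6. Porter goes back to the loading dock with crate M3.  [the loading dock: crate K2, crate K3, crate M3, crate R3 | the warehouse floor: crate K5, crate M2, crate R1]
7. Porter goes to the warehouse floor with crate K2 and crate R3.  [the loading dock: crate K3, crate M3 | the warehouse floor: crate K2, crate K5, crate M2, crate R1, crate R3]
8. Porter goes back to the loading dock alone.  [the loading dock: crate K3, crate M3 | the warehouse floor: crate K2, crate K5, crate M2, crate R1, crate R3]
9. Porter goes to the warehouse floor with crate K3 and crate M3.  [the loading dock: — | the warehouse floor: crate K2, crate K3, crate K5, crate M2, crate M3, crate R1, crate R3]

Yes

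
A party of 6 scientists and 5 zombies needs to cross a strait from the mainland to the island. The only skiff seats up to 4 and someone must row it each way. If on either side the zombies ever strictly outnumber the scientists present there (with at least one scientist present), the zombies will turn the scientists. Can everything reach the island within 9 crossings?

Yes — this plan uses 7 crossings (≤ 9):
1. 2 zombies → the island.  (the mainland: 6S 3Z; the island: 0S 2Z)
2. 1 zombie ← the mainland.  (the mainland: 6S 4Z; the island: 0S 1Z)
3. 4 zombies → the island.  (the mainland: 6S 0Z; the island: 0S 5Z)
4. 1 zombie ← the mainland.  (the mainland: 6S 1Z; the island: 0S 4Z)
5. 4 scientists → the island.  (the mainland: 2S 1Z; the island: 4S 4Z)
6. 1 zombie ← the mainland.  (the mainland: 2S 2Z; the island: 4S 3Z)
7. 2 scientists and 2 zombies → the island.  (the mainland: 0S 0Z; the island: 6S 5Z)

Yes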